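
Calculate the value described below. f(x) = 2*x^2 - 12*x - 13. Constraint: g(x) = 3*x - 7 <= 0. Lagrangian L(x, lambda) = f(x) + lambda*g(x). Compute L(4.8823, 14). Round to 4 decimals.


Step 1: Evaluate f(x).
f(4.8823) = 2*4.8823^2 - 12*4.8823 - 13 = -23.9139
Step 2: Evaluate g(x).
g(4.8823) = 3*4.8823 - 7 = 7.6469
Step 3: Compute Lagrangian.
L = -23.9139 + 14*7.6469 = 83.1427


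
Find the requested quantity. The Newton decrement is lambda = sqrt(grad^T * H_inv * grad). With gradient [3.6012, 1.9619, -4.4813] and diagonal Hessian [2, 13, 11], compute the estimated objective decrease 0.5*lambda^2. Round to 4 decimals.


Step 1: H is diagonal, so H^(-1) * g = [1.8006, 0.1509, -0.4074].
Step 2: g^T H^(-1) g = sum_i g_i^2 / H_ii
  = (3.6012)^2/2 + (1.9619)^2/13 + (-4.4813)^2/11
  = 6.4843 + 0.2961 + 1.8256 = 8.606
Step 3: Objective decrease = 0.5 * g^T H^(-1) g = 4.303


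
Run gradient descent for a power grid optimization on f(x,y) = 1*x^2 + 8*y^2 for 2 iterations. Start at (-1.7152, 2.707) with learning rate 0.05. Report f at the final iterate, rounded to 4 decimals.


Gradient descent on f(x,y) = 1*x^2 + 8*y^2.
Starting point: (-1.7152, 2.707), alpha = 0.05
Step 1: grad_x = 2*1*-1.7152 = -3.4304, grad_y = 2*8*2.707 = 43.312
  x_1 = -1.7152 - 0.05*-3.4304 = -1.5437
  y_1 = 2.707 - 0.05*43.312 = 0.5414
Step 2: grad_x = 2*1*-1.5437 = -3.0874, grad_y = 2*8*0.5414 = 8.6624
  x_2 = -1.5437 - 0.05*-3.0874 = -1.3893
  y_2 = 0.5414 - 0.05*8.6624 = 0.1083
f(-1.3893, 0.1083) = 1*(-1.3893)^2 + 8*0.1083^2 = 2.024


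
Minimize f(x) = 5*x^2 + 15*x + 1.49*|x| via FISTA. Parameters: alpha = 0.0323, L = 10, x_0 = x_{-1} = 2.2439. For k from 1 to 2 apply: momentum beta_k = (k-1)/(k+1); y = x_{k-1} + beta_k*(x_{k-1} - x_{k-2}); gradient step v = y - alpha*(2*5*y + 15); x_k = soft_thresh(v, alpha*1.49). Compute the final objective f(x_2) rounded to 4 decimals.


FISTA on f(x) = 5*x^2 + 15*x + 1.49*|x|
L = 10, alpha = 0.0323
Iteration 1: beta = 0.0, y = 2.2439 + 0.0*(2.2439 - 2.2439) = 2.2439
  grad(y) = 37.439, v = y - alpha*grad = 1.0346
  prox(v) = soft_thresh(1.0346, 0.0481) = 0.9865
Iteration 2: beta = 0.3333, y = 0.9865 + 0.3333*(0.9865 - 2.2439) = 0.5674
  grad(y) = 20.6736, v = y - alpha*grad = -0.1004
  prox(v) = soft_thresh(-0.1004, 0.0481) = -0.0523
f(x_2) = 5*(-0.0523)^2 + 15*(-0.0523) + 1.49*|-0.0523| = -0.6925


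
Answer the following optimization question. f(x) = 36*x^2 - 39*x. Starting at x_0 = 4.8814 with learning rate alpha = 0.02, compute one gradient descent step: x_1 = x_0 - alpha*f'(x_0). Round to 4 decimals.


We compute the gradient at x_0 and apply the update.
f'(x) = 72*x - 39
f'(4.8814) = 72*4.8814 - 39 = 312.4608
x_1 = 4.8814 - 0.02*312.4608 = -1.3678


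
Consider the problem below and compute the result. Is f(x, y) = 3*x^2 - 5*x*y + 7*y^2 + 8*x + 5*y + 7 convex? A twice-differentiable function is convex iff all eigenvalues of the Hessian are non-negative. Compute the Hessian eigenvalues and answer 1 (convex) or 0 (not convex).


The Hessian of f(x,y) = 3*x^2 - 5*x*y + 7*y^2 + 8*x + 5*y + 7 is:
H = [[6, -5], [-5, 14]]
Trace = 6 + 14 = 20
Determinant = 6*14 - (-5)^2 = 59
Discriminant = (20)^2 - 4*59 = 164.0
Eigenvalues: lambda_1 = 3.5969, lambda_2 = 16.4031
The function is convex.

1


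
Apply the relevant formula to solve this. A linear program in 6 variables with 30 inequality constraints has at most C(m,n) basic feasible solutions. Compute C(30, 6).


Each vertex corresponds to some choice of n active constraints out of m, so the number of vertices is at most C(m, n) = m! / (n!(m-n)!).
m = 30, n = 6
Numerator: 30 * 29 * 28 * 27 * 26 * 25
Denominator: 6! = 720
C(30, 6) = 593775


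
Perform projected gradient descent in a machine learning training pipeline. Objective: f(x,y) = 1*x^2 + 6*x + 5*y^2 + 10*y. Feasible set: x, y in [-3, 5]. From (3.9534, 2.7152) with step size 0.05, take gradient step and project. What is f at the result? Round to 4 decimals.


Step 1: Compute gradient at (3.9534, 2.7152).
grad_x = 2*1*3.9534 + 6 = 13.9068
grad_y = 2*5*2.7152 + 10 = 37.152
Step 2: Gradient step.
x_raw = 3.9534 - 0.05*13.9068 = 3.2581
y_raw = 2.7152 - 0.05*37.152 = 0.8576
Step 3: Project onto [-3, 5].
x_proj = clip(3.2581) = 3.2581
y_proj = clip(0.8576) = 0.8576
Step 4: Evaluate f.
f(3.2581, 0.8576) = 42.4167


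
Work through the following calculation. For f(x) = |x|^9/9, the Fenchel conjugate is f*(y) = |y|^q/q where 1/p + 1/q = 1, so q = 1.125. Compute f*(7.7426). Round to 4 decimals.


The conjugate exponent q satisfies 1/p + 1/q = 1.
p = 9, so q = 9/(9 - 1) = 1.125
|y|^q = 7.7426^1.125 = 9.9999
f*(7.7426) = 9.9999 / 1.125 = 8.8888


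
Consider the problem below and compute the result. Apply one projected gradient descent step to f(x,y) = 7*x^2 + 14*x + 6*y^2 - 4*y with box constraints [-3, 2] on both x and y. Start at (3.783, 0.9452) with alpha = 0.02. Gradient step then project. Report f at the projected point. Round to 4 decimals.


Step 1: Compute gradient at (3.783, 0.9452).
grad_x = 2*7*3.783 + 14 = 66.962
grad_y = 2*6*0.9452 - 4 = 7.3424
Step 2: Gradient step.
x_raw = 3.783 - 0.02*66.962 = 2.4438
y_raw = 0.9452 - 0.02*7.3424 = 0.7984
Step 3: Project onto [-3, 2].
x_proj = clip(2.4438) = 2.0
y_proj = clip(0.7984) = 0.7984
Step 4: Evaluate f.
f(2.0, 0.7984) = 56.6308


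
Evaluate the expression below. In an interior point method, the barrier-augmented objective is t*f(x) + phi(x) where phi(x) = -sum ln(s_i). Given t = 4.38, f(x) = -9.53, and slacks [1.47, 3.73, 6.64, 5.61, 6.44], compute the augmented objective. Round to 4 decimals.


Step 1: Compute log-barrier.
ln values: [0.3853, 1.3164, 1.8931, 1.7246, 1.8625]
phi = -(0.3853 + 1.3164 + 1.8931 + 1.7246 + 1.8625) = -7.1819
Step 2: Compute augmented objective.
t*f(x) = 4.38*-9.53 = -41.7414
Total = -41.7414 - 7.1819 = -48.9233


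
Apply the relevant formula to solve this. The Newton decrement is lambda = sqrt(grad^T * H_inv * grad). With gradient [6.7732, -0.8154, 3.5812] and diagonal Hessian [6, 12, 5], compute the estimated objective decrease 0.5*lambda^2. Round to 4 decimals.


Step 1: H is diagonal, so H^(-1) * g = [1.1289, -0.068, 0.7162].
Step 2: g^T H^(-1) g = sum_i g_i^2 / H_ii
  = (6.7732)^2/6 + (-0.8154)^2/12 + (3.5812)^2/5
  = 7.646 + 0.0554 + 2.565 = 10.2664
Step 3: Objective decrease = 0.5 * g^T H^(-1) g = 5.1332


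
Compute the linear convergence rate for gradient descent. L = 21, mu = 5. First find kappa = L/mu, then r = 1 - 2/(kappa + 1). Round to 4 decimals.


Step 1: Compute the condition number.
kappa = L/mu = 21/5 = 4.2
Step 2: Compute the convergence rate.
r = 1 - 2/(kappa + 1) = 1 - 2*mu/(L + mu) = (L - mu)/(L + mu) = 16/26 = 0.6154


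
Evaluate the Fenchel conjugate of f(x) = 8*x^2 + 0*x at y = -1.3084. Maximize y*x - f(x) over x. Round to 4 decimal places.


f*(y) = sup_x {y*x - a*x^2 - b*x} = sup_x {(y-b)*x - a*x^2}
FOC: (y - b) - 2a*x = 0 => x* = (y - b)/(2a)
x* = (-1.3084 - 0)/(2*8) = -0.0818
f*(-1.3084) = (y-b)^2/(4a) = (-1.3084 - 0)^2/(4*8)
= 1.7119/32 = 0.0535


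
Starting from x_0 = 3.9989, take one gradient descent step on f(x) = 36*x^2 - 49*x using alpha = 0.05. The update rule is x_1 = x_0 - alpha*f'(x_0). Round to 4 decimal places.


We compute the gradient at x_0 and apply the update.
f'(x) = 72*x - 49
f'(3.9989) = 72*3.9989 - 49 = 238.9208
x_1 = 3.9989 - 0.05*238.9208 = -7.9471


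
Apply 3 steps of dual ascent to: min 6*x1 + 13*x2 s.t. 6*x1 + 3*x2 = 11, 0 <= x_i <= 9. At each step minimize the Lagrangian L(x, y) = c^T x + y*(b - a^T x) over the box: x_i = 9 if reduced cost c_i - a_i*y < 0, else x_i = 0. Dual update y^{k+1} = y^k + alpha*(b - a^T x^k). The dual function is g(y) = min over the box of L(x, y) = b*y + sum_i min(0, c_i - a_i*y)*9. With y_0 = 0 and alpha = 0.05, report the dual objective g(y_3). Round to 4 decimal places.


Dual ascent for LP: min 6*x1 + 13*x2, 6*x1 + 3*x2 = 11, 0 <= x_i <= 9
Step 1: y^k = 0.0, reduced costs: (6.0, 13.0)
  x^k = (0.0, 0.0), subgradient = b - a^T x = 11.0
  y^{k+1} = 0.0 + 0.05*11.0 = 0.55
Step 2: y^k = 0.55, reduced costs: (2.7, 11.35)
  x^k = (0.0, 0.0), subgradient = b - a^T x = 11.0
  y^{k+1} = 0.55 + 0.05*11.0 = 1.1
Step 3: y^k = 1.1, reduced costs: (-0.6, 9.7)
  x^k = (9.0, 0.0), subgradient = b - a^T x = -43.0
  y^{k+1} = 1.1 + 0.05*-43.0 = -1.05
Dual objective at y_3 = -1.05: reduced costs (12.3, 16.15), box minimizer x = (0.0, 0.0)
g(y_3) = b*y + (c1 - a1*y)*x1 + (c2 - a2*y)*x2 = 11*(-1.05) + 12.3*0.0 + 16.15*0.0 = -11.55 + 0.0 + 0.0 = -11.55


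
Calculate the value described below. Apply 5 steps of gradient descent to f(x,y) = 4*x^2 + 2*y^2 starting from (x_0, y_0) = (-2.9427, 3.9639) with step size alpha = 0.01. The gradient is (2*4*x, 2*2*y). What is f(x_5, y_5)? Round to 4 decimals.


Gradient descent on f(x,y) = 4*x^2 + 2*y^2.
Starting point: (-2.9427, 3.9639), alpha = 0.01
Step 1: grad_x = 2*4*-2.9427 = -23.5416, grad_y = 2*2*3.9639 = 15.8556
  x_1 = -2.9427 - 0.01*-23.5416 = -2.7073
  y_1 = 3.9639 - 0.01*15.8556 = 3.8053
Step 2: grad_x = 2*4*-2.7073 = -21.6583, grad_y = 2*2*3.8053 = 15.2214
  x_2 = -2.7073 - 0.01*-21.6583 = -2.4907
  y_2 = 3.8053 - 0.01*15.2214 = 3.6531
Step 3: grad_x = 2*4*-2.4907 = -19.9256, grad_y = 2*2*3.6531 = 14.6125
  x_3 = -2.4907 - 0.01*-19.9256 = -2.2914
  y_3 = 3.6531 - 0.01*14.6125 = 3.507
Step 4: grad_x = 2*4*-2.2914 = -18.3316, grad_y = 2*2*3.507 = 14.028
  x_4 = -2.2914 - 0.01*-18.3316 = -2.1081
  y_4 = 3.507 - 0.01*14.028 = 3.3667
Step 5: grad_x = 2*4*-2.1081 = -16.865, grad_y = 2*2*3.3667 = 13.4669
  x_5 = -2.1081 - 0.01*-16.865 = -1.9395
  y_5 = 3.3667 - 0.01*13.4669 = 3.2321
f(-1.9395, 3.2321) = 4*(-1.9395)^2 + 2*3.2321^2 = 35.9387


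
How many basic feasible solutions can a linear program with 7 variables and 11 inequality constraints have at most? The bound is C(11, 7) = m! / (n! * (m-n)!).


Each vertex corresponds to some choice of n active constraints out of m, so the number of vertices is at most C(m, n) = m! / (n!(m-n)!).
m = 11, n = 7
Numerator: 11 * 10 * 9 * 8 * 7 * 6 * 5
Denominator: 7! = 5040
C(11, 7) = 330


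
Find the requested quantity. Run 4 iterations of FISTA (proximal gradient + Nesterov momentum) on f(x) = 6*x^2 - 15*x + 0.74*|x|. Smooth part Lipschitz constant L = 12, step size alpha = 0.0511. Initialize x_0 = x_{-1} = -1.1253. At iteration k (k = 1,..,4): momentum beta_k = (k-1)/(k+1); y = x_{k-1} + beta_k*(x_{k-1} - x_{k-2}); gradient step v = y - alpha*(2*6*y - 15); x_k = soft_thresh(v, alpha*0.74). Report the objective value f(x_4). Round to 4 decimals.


FISTA on f(x) = 6*x^2 - 15*x + 0.74*|x|
L = 12, alpha = 0.0511
Iteration 1: beta = 0.0, y = -1.1253 + 0.0*(-1.1253 + 1.1253) = -1.1253
  grad(y) = -28.5036, v = y - alpha*grad = 0.3312
  prox(v) = soft_thresh(0.3312, 0.0378) = 0.2934
Iteration 2: beta = 0.3333, y = 0.2934 + 0.3333*(0.2934 + 1.1253) = 0.7663
  grad(y) = -5.8041, v = y - alpha*grad = 1.0629
  prox(v) = soft_thresh(1.0629, 0.0378) = 1.0251
Iteration 3: beta = 0.5, y = 1.0251 + 0.5*(1.0251 - 0.2934) = 1.3909
  grad(y) = 1.6913, v = y - alpha*grad = 1.3045
  prox(v) = soft_thresh(1.3045, 0.0378) = 1.2667
Iteration 4: beta = 0.6, y = 1.2667 + 0.6*(1.2667 - 1.0251) = 1.4117
  grad(y) = 1.94, v = y - alpha*grad = 1.3125
  prox(v) = soft_thresh(1.3125, 0.0378) = 1.2747
f(x_4) = 6*1.2747^2 - 15*1.2747 + 0.74*|1.2747| = -8.428


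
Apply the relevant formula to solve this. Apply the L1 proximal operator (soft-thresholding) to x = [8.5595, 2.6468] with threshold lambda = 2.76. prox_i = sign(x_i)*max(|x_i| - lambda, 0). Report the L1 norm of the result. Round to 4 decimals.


Soft-thresholding with lambda = 2.76:
prox(8.5595) = sign(8.5595)*max(|8.5595| - 2.76, 0) = 5.7995
prox(2.6468) = sign(2.6468)*max(|2.6468| - 2.76, 0) = 0.0
prox(x) = [5.7995, 0.0]
||prox(x)||_1 = 5.7995 + 0.0 = 5.7995


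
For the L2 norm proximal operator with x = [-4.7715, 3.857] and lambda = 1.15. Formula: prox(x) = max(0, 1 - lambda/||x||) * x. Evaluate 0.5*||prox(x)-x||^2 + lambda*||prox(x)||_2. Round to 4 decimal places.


Step 1: Compute ||x||.
||x|| = 6.1354
Step 2: Compute scaling factor.
scale = max(0, 1 - 1.15/6.1354) = 0.8126
Step 3: prox(x) = [-3.8772, 3.1341]
||prox(x)|| = 4.9854
Step 4: Proximal objective.
0.5*||prox-x||^2 = 0.6613
lambda*||prox|| = 5.7332
Total = 6.3945


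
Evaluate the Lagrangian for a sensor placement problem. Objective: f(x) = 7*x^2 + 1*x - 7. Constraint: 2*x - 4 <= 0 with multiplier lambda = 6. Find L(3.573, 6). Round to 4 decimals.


Step 1: Evaluate f(x).
f(3.573) = 7*3.573^2 + 1*3.573 - 7 = 85.9373
Step 2: Evaluate g(x).
g(3.573) = 2*3.573 - 4 = 3.146
Step 3: Compute Lagrangian.
L = 85.9373 + 6*3.146 = 104.8133


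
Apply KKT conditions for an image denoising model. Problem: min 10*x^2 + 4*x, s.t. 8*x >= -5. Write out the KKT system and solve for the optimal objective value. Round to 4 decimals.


Step 1: Try lambda = 0 (constraint inactive).
Stationarity: 2*10*x + 4 = 0
x* = -4/(2*10) = -0.2
Check constraint: 8*-0.2 = -1.6 >= -5 -- satisfied.
Step 2: Compute optimal value.
f(x*) = 10*(-0.2)^2 + 4*(-0.2) = -0.4


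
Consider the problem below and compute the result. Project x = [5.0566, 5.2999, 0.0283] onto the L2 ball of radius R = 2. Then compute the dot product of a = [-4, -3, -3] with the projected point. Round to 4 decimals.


Step 1: Compute ||x|| (intermediates to 6 decimals).
||x|| = sqrt(5.0566^2 + 5.2999^2 + 0.0283^2) = 7.325227
Step 2: Project.
Since ||x|| > R, scale = R/||x|| = 2/7.325227 = 0.273029, proj(x) = scale * x
proj(x) = [1.380598, 1.447026, 0.007727]
Step 3: Dot product.
a^T * proj(x) = -4*1.380598 - 3*1.447026 - 3*0.007727 = -9.8867


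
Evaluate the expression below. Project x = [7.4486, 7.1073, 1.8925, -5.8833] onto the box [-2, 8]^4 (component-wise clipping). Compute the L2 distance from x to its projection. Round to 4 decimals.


Project each component onto [-2, 8].
clip(7.4486) = 7.4486, clip(7.1073) = 7.1073, clip(1.8925) = 1.8925, clip(-5.8833) = -2.0
Projection = [7.4486, 7.1073, 1.8925, -2.0]
Squared diffs: [0.0, 0.0, 0.0, 15.08]
Distance = sqrt(15.08) = 3.8833


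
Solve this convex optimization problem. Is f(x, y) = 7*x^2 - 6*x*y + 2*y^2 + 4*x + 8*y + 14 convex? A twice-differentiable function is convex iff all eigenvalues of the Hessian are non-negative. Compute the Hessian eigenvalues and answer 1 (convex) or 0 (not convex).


The Hessian of f(x,y) = 7*x^2 - 6*x*y + 2*y^2 + 4*x + 8*y + 14 is:
H = [[14, -6], [-6, 4]]
Trace = 14 + 4 = 18
Determinant = 14*4 - (-6)^2 = 20
Discriminant = (18)^2 - 4*20 = 244.0
Eigenvalues: lambda_1 = 1.1898, lambda_2 = 16.8102
The function is convex.

1


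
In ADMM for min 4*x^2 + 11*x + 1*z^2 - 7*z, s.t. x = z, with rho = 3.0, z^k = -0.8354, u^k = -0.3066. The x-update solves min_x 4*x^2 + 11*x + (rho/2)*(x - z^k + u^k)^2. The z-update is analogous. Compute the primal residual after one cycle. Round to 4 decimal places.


ADMM iteration with rho = 3.0, z^k = -0.8354, u^k = -0.3066
Step 1: x-update.
Minimize 4*x^2 + 11*x + (3.0/2)*(x + 0.8354 - 0.3066)^2
FOC: (2*4 + 3.0)*x = -11 + 3.0*(-0.8354 + 0.3066)
x^{k+1} = -1.1442
Step 2: z-update.
Minimize 1*z^2 - 7*z + (3.0/2)*(-1.1442 - z - 0.3066)^2
FOC: (2*1 + 3.0)*z = 7 + 3.0*(-1.1442 - 0.3066)
z^{k+1} = 0.5295
Step 3: u-update.
u^{k+1} = -0.3066 - 1.1442 - 0.5295 = -1.9803
Step 4: Primal residual = |-1.1442 - 0.5295| = 1.6737


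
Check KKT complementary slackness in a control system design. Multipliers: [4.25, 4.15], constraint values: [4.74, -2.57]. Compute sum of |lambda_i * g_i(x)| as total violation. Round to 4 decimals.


KKT complementary slackness check:
lambda_1 * g_1 = 4.25 * 4.74 = 20.145
lambda_2 * g_2 = 4.15 * -2.57 = -10.6655
Total violation = 20.145 + 10.6655 = 30.8105


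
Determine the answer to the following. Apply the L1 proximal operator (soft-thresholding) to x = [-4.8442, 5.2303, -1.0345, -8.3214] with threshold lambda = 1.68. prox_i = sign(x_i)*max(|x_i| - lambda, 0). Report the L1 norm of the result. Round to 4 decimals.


Soft-thresholding with lambda = 1.68:
prox(-4.8442) = sign(-4.8442)*max(|-4.8442| - 1.68, 0) = -3.1642
prox(5.2303) = sign(5.2303)*max(|5.2303| - 1.68, 0) = 3.5503
prox(-1.0345) = sign(-1.0345)*max(|-1.0345| - 1.68, 0) = 0.0
prox(-8.3214) = sign(-8.3214)*max(|-8.3214| - 1.68, 0) = -6.6414
prox(x) = [-3.1642, 3.5503, 0.0, -6.6414]
||prox(x)||_1 = 3.1642 + 3.5503 + 0.0 + 6.6414 = 13.3559


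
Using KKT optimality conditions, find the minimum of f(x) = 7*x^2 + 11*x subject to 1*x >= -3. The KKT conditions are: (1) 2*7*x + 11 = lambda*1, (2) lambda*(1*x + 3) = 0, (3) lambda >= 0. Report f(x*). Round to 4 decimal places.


Step 1: Try lambda = 0 (constraint inactive).
Stationarity: 2*7*x + 11 = 0
x* = -11/(2*7) = -11/14 = -0.7857 (rounded; the exact value -11/14 is used below)
Check constraint: 1*-0.7857 = -0.7857 >= -3 -- satisfied.
Step 2: Compute optimal value.
f(x*) = 7*(-11/14)^2 + 11*(-11/14) = -4.3214


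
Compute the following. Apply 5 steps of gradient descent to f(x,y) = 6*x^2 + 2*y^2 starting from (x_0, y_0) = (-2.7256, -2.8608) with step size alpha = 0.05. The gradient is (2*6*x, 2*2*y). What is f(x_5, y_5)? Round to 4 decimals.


Gradient descent on f(x,y) = 6*x^2 + 2*y^2.
Starting point: (-2.7256, -2.8608), alpha = 0.05
Step 1: grad_x = 2*6*-2.7256 = -32.7072, grad_y = 2*2*-2.8608 = -11.4432
  x_1 = -2.7256 - 0.05*-32.7072 = -1.0902
  y_1 = -2.8608 - 0.05*-11.4432 = -2.2886
Step 2: grad_x = 2*6*-1.0902 = -13.0829, grad_y = 2*2*-2.2886 = -9.1546
  x_2 = -1.0902 - 0.05*-13.0829 = -0.4361
  y_2 = -2.2886 - 0.05*-9.1546 = -1.8309
Step 3: grad_x = 2*6*-0.4361 = -5.2332, grad_y = 2*2*-1.8309 = -7.3236
  x_3 = -0.4361 - 0.05*-5.2332 = -0.1744
  y_3 = -1.8309 - 0.05*-7.3236 = -1.4647
Step 4: grad_x = 2*6*-0.1744 = -2.0933, grad_y = 2*2*-1.4647 = -5.8589
  x_4 = -0.1744 - 0.05*-2.0933 = -0.0698
  y_4 = -1.4647 - 0.05*-5.8589 = -1.1718
Step 5: grad_x = 2*6*-0.0698 = -0.8373, grad_y = 2*2*-1.1718 = -4.6871
  x_5 = -0.0698 - 0.05*-0.8373 = -0.0279
  y_5 = -1.1718 - 0.05*-4.6871 = -0.9374
f(-0.0279, -0.9374) = 6*(-0.0279)^2 + 2*(-0.9374)^2 = 1.7622


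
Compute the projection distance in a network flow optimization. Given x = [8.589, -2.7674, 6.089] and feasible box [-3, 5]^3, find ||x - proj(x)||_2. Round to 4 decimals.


Project each component onto [-3, 5].
clip(8.589) = 5.0, clip(-2.7674) = -2.7674, clip(6.089) = 5.0
Projection = [5.0, -2.7674, 5.0]
Squared diffs: [12.8809, 0.0, 1.1859]
Distance = sqrt(14.0668) = 3.7506


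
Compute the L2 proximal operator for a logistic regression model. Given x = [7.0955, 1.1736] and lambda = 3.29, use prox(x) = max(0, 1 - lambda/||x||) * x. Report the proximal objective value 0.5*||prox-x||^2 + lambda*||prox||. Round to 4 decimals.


Step 1: Compute ||x||.
||x|| = 7.1919
Step 2: Compute scaling factor.
scale = max(0, 1 - 3.29/7.1919) = 0.5425
Step 3: prox(x) = [3.8496, 0.6367]
||prox(x)|| = 3.9019
Step 4: Proximal objective.
0.5*||prox-x||^2 = 5.4121
lambda*||prox|| = 12.8373
Total = 18.2493


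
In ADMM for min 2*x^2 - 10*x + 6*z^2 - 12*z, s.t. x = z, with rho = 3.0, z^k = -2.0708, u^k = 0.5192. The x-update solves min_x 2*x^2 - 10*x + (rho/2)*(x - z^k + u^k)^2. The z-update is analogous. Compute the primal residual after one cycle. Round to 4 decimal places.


ADMM iteration with rho = 3.0, z^k = -2.0708, u^k = 0.5192
Step 1: x-update.
Minimize 2*x^2 - 10*x + (3.0/2)*(x + 2.0708 + 0.5192)^2
FOC: (2*2 + 3.0)*x = 10 + 3.0*(-2.0708 - 0.5192)
x^{k+1} = 0.3186
Step 2: z-update.
Minimize 6*z^2 - 12*z + (3.0/2)*(0.3186 - z + 0.5192)^2
FOC: (2*6 + 3.0)*z = 12 + 3.0*(0.3186 + 0.5192)
z^{k+1} = 0.9676
Step 3: u-update.
u^{k+1} = 0.5192 + 0.3186 - 0.9676 = -0.1298
Step 4: Primal residual = |0.3186 - 0.9676| = 0.649


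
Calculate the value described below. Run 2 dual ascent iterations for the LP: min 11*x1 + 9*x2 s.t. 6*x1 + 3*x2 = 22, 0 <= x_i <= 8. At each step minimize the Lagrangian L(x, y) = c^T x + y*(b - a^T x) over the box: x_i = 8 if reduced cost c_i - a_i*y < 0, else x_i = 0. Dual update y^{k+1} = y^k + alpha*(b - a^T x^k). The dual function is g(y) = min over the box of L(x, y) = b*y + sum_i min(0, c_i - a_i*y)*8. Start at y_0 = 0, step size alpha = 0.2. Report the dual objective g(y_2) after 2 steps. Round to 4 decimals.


Dual ascent for LP: min 11*x1 + 9*x2, 6*x1 + 3*x2 = 22, 0 <= x_i <= 8
Step 1: y^k = 0.0, reduced costs: (11.0, 9.0)
  x^k = (0.0, 0.0), subgradient = b - a^T x = 22.0
  y^{k+1} = 0.0 + 0.2*22.0 = 4.4
Step 2: y^k = 4.4, reduced costs: (-15.4, -4.2)
  x^k = (8.0, 8.0), subgradient = b - a^T x = -50.0
  y^{k+1} = 4.4 + 0.2*-50.0 = -5.6
Dual objective at y_2 = -5.6: reduced costs (44.6, 25.8), box minimizer x = (0.0, 0.0)
g(y_2) = b*y + (c1 - a1*y)*x1 + (c2 - a2*y)*x2 = 22*(-5.6) + 44.6*0.0 + 25.8*0.0 = -123.2 + 0.0 + 0.0 = -123.2


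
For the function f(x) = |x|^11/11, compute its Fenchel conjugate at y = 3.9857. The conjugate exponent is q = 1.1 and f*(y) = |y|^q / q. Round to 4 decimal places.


The conjugate exponent q satisfies 1/p + 1/q = 1.
p = 11, so q = 11/(11 - 1) = 1.1
|y|^q = 3.9857^1.1 = 4.5767
f*(3.9857) = 4.5767 / 1.1 = 4.1607


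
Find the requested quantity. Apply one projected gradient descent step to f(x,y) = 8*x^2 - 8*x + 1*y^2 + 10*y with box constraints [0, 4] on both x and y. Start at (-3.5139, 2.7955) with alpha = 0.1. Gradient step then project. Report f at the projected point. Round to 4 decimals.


Step 1: Compute gradient at (-3.5139, 2.7955).
grad_x = 2*8*-3.5139 - 8 = -64.2224
grad_y = 2*1*2.7955 + 10 = 15.591
Step 2: Gradient step.
x_raw = -3.5139 - 0.1*-64.2224 = 2.9083
y_raw = 2.7955 - 0.1*15.591 = 1.2364
Step 3: Project onto [0, 4].
x_proj = clip(2.9083) = 2.9083
y_proj = clip(1.2364) = 1.2364
Step 4: Evaluate f.
f(2.9083, 1.2364) = 58.2935


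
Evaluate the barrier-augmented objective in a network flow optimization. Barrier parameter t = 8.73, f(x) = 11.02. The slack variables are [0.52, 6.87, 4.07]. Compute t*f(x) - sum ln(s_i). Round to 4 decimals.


Step 1: Compute log-barrier.
ln values: [-0.6539, 1.9272, 1.4036]
phi = -(-0.6539 + 1.9272 + 1.4036) = -2.6769
Step 2: Compute augmented objective.
t*f(x) = 8.73*11.02 = 96.2046
Total = 96.2046 - 2.6769 = 93.5277


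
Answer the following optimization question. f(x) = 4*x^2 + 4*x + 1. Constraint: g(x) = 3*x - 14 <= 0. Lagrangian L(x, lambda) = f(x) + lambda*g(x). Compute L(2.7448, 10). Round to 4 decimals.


Step 1: Evaluate f(x).
f(2.7448) = 4*2.7448^2 + 4*2.7448 + 1 = 42.1149
Step 2: Evaluate g(x).
g(2.7448) = 3*2.7448 - 14 = -5.7656
Step 3: Compute Lagrangian.
L = 42.1149 + 10*-5.7656 = -15.5411


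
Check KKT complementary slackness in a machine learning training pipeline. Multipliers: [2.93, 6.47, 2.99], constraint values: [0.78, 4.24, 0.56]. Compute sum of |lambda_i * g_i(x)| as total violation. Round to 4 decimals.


KKT complementary slackness check:
lambda_1 * g_1 = 2.93 * 0.78 = 2.2854
lambda_2 * g_2 = 6.47 * 4.24 = 27.4328
lambda_3 * g_3 = 2.99 * 0.56 = 1.6744
Total violation = 2.2854 + 27.4328 + 1.6744 = 31.3926


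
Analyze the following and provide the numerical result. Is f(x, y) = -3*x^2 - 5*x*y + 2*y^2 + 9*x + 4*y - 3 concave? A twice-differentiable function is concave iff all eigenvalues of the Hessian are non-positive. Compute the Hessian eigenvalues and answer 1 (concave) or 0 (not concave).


The Hessian of f(x,y) = -3*x^2 - 5*x*y + 2*y^2 + 9*x + 4*y - 3 is:
H = [[-6, -5], [-5, 4]]
Trace = -6 + 4 = -2
Determinant = -6*4 - (-5)^2 = -49
Discriminant = (-2)^2 - 4*-49 = 200.0
Eigenvalues: lambda_1 = -8.0711, lambda_2 = 6.0711
The function is not concave.

0


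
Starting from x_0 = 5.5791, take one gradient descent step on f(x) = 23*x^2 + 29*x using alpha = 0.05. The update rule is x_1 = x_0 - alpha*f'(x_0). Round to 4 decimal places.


We compute the gradient at x_0 and apply the update.
f'(x) = 46*x + 29
f'(5.5791) = 46*5.5791 + 29 = 285.6386
x_1 = 5.5791 - 0.05*285.6386 = -8.7028


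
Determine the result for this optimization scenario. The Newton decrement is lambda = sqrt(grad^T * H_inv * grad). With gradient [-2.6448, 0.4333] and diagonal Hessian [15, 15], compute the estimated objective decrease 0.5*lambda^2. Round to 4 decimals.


Step 1: H is diagonal, so H^(-1) * g = [-0.1763, 0.0289].
Step 2: g^T H^(-1) g = sum_i g_i^2 / H_ii
  = (-2.6448)^2/15 + (0.4333)^2/15
  = 0.4663 + 0.0125 = 0.4788
Step 3: Objective decrease = 0.5 * g^T H^(-1) g = 0.2394


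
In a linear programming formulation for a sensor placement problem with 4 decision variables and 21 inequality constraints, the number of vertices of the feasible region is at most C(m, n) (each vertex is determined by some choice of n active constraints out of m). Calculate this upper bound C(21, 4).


Each vertex corresponds to some choice of n active constraints out of m, so the number of vertices is at most C(m, n) = m! / (n!(m-n)!).
m = 21, n = 4
Numerator: 21 * 20 * 19 * 18
Denominator: 4! = 24
C(21, 4) = 5985


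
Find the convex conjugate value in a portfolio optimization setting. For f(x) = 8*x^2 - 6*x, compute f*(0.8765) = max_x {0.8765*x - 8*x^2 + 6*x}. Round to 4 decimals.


f*(y) = sup_x {y*x - a*x^2 - b*x} = sup_x {(y-b)*x - a*x^2}
FOC: (y - b) - 2a*x = 0 => x* = (y - b)/(2a)
x* = (0.8765 + 6)/(2*8) = 0.4298
f*(0.8765) = (y-b)^2/(4a) = (0.8765 + 6)^2/(4*8)
= 47.2863/32 = 1.4777


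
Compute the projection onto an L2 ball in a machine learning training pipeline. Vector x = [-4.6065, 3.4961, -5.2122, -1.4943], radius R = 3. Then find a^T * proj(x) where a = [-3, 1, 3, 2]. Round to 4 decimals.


Step 1: Compute ||x|| (intermediates to 6 decimals).
||x|| = sqrt((-4.6065)^2 + 3.4961^2 + (-5.2122)^2 + (-1.4943)^2) = 7.927327
Step 2: Project.
Since ||x|| > R, scale = R/||x|| = 3/7.927327 = 0.378438, proj(x) = scale * x
proj(x) = [-1.743275, 1.323057, -1.972495, -0.5655]
Step 3: Dot product.
a^T * proj(x) = -3*(-1.743275) + 1*1.323057 + 3*(-1.972495) + 2*(-0.5655) = -0.4956


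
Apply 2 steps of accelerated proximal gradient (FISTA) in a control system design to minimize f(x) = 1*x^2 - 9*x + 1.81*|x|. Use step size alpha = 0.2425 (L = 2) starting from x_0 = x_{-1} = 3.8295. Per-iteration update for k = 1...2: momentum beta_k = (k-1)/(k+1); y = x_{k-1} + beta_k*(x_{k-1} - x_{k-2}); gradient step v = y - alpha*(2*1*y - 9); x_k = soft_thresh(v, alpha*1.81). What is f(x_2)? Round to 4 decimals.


FISTA on f(x) = 1*x^2 - 9*x + 1.81*|x|
L = 2, alpha = 0.2425
Iteration 1: beta = 0.0, y = 3.8295 + 0.0*(3.8295 - 3.8295) = 3.8295
  grad(y) = -1.341, v = y - alpha*grad = 4.1547
  prox(v) = soft_thresh(4.1547, 0.4389) = 3.7158
Iteration 2: beta = 0.3333, y = 3.7158 + 0.3333*(3.7158 - 3.8295) = 3.6779
  grad(y) = -1.6443, v = y - alpha*grad = 4.0766
  prox(v) = soft_thresh(4.0766, 0.4389) = 3.6377
f(x_2) = 1*3.6377^2 - 9*3.6377 + 1.81*|3.6377| = -12.9222


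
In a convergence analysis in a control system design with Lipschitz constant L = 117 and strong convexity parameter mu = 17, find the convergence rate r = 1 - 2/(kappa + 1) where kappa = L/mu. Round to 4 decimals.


Step 1: Compute the condition number.
kappa = L/mu = 117/17 = 6.8824
Step 2: Compute the convergence rate.
r = 1 - 2/(kappa + 1) = 1 - 2*mu/(L + mu) = (L - mu)/(L + mu) = 100/134 = 0.7463


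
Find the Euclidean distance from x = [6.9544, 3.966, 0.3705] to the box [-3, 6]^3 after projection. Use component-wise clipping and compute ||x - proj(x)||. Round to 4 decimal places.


Project each component onto [-3, 6].
clip(6.9544) = 6.0, clip(3.966) = 3.966, clip(0.3705) = 0.3705
Projection = [6.0, 3.966, 0.3705]
Squared diffs: [0.9109, 0.0, 0.0]
Distance = sqrt(0.9109) = 0.9544


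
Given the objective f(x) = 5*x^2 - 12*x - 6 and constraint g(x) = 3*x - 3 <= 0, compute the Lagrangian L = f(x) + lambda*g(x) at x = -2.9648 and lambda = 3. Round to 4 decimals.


Step 1: Evaluate f(x).
f(-2.9648) = 5*(-2.9648)^2 - 12*(-2.9648) - 6 = 73.5278
Step 2: Evaluate g(x).
g(-2.9648) = 3*-2.9648 - 3 = -11.8944
Step 3: Compute Lagrangian.
L = 73.5278 + 3*-11.8944 = 37.8446


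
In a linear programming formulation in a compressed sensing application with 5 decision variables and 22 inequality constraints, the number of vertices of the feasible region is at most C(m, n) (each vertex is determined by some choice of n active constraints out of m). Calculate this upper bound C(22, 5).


Each vertex corresponds to some choice of n active constraints out of m, so the number of vertices is at most C(m, n) = m! / (n!(m-n)!).
m = 22, n = 5
Numerator: 22 * 21 * 20 * 19 * 18
Denominator: 5! = 120
C(22, 5) = 26334


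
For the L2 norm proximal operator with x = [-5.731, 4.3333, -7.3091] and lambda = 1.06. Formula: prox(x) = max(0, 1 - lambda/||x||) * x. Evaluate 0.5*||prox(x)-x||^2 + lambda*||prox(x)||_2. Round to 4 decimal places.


Step 1: Compute ||x||.
||x|| = 10.2491
Step 2: Compute scaling factor.
scale = max(0, 1 - 1.06/10.2491) = 0.8966
Step 3: prox(x) = [-5.1383, 3.8851, -6.5532]
||prox(x)|| = 9.1891
Step 4: Proximal objective.
0.5*||prox-x||^2 = 0.5618
lambda*||prox|| = 9.7404
Total = 10.3023


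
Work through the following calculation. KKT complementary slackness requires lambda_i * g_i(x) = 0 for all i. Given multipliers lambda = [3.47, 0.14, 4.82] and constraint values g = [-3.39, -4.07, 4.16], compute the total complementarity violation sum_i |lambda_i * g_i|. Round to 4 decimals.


KKT complementary slackness check:
lambda_1 * g_1 = 3.47 * -3.39 = -11.7633
lambda_2 * g_2 = 0.14 * -4.07 = -0.5698
lambda_3 * g_3 = 4.82 * 4.16 = 20.0512
Total violation = 11.7633 + 0.5698 + 20.0512 = 32.3843


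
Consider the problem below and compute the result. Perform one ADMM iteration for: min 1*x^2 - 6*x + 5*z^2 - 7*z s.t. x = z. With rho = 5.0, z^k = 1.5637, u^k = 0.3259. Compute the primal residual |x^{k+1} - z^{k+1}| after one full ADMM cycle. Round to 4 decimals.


ADMM iteration with rho = 5.0, z^k = 1.5637, u^k = 0.3259
Step 1: x-update.
Minimize 1*x^2 - 6*x + (5.0/2)*(x - 1.5637 + 0.3259)^2
FOC: (2*1 + 5.0)*x = 6 + 5.0*(1.5637 - 0.3259)
x^{k+1} = 1.7413
Step 2: z-update.
Minimize 5*z^2 - 7*z + (5.0/2)*(1.7413 - z + 0.3259)^2
FOC: (2*5 + 5.0)*z = 7 + 5.0*(1.7413 + 0.3259)
z^{k+1} = 1.1557
Step 3: u-update.
u^{k+1} = 0.3259 + 1.7413 - 1.1557 = 0.9115
Step 4: Primal residual = |1.7413 - 1.1557| = 0.5856


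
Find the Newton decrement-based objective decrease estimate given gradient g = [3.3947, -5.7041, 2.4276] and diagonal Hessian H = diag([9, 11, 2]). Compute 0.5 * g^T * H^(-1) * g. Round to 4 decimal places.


Step 1: H is diagonal, so H^(-1) * g = [0.3772, -0.5186, 1.2138].
Step 2: g^T H^(-1) g = sum_i g_i^2 / H_ii
  = (3.3947)^2/9 + (-5.7041)^2/11 + (2.4276)^2/2
  = 1.2804 + 2.9579 + 2.9466 = 7.185
Step 3: Objective decrease = 0.5 * g^T H^(-1) g = 3.5925


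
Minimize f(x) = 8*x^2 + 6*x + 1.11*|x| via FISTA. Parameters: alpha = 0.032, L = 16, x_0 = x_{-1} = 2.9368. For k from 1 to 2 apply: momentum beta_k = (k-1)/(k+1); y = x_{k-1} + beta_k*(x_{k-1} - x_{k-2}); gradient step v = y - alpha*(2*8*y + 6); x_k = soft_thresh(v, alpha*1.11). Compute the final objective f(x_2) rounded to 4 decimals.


FISTA on f(x) = 8*x^2 + 6*x + 1.11*|x|
L = 16, alpha = 0.032
Iteration 1: beta = 0.0, y = 2.9368 + 0.0*(2.9368 - 2.9368) = 2.9368
  grad(y) = 52.9888, v = y - alpha*grad = 1.2412
  prox(v) = soft_thresh(1.2412, 0.0355) = 1.2056
Iteration 2: beta = 0.3333, y = 1.2056 + 0.3333*(1.2056 - 2.9368) = 0.6286
  grad(y) = 16.0574, v = y - alpha*grad = 0.1147
  prox(v) = soft_thresh(0.1147, 0.0355) = 0.0792
f(x_2) = 8*0.0792^2 + 6*0.0792 + 1.11*|0.0792| = 0.6135


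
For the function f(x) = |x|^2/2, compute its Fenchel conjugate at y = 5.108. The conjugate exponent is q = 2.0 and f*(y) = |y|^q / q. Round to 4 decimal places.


The conjugate exponent q satisfies 1/p + 1/q = 1.
p = 2, so q = 2/(2 - 1) = 2.0
|y|^q = 5.108^2.0 = 26.0917
f*(5.108) = 26.0917 / 2.0 = 13.0458


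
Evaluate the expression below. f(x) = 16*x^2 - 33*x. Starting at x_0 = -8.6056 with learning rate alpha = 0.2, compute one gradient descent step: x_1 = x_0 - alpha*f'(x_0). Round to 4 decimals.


We compute the gradient at x_0 and apply the update.
f'(x) = 32*x - 33
f'(-8.6056) = 32*-8.6056 - 33 = -308.3792
x_1 = -8.6056 - 0.2*-308.3792 = 53.0702


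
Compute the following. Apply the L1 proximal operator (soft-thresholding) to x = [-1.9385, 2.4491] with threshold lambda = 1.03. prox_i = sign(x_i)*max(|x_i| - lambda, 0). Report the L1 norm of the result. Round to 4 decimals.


Soft-thresholding with lambda = 1.03:
prox(-1.9385) = sign(-1.9385)*max(|-1.9385| - 1.03, 0) = -0.9085
prox(2.4491) = sign(2.4491)*max(|2.4491| - 1.03, 0) = 1.4191
prox(x) = [-0.9085, 1.4191]
||prox(x)||_1 = 0.9085 + 1.4191 = 2.3276


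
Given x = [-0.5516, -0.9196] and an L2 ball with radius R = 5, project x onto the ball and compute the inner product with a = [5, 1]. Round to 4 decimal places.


Step 1: Compute ||x|| (intermediates to 6 decimals).
||x|| = sqrt((-0.5516)^2 + (-0.9196)^2) = 1.072346
Step 2: Project.
Since ||x|| <= R, proj = x (no scaling needed).
proj(x) = [-0.5516, -0.9196]
Step 3: Dot product.
a^T * proj(x) = 5*(-0.5516) + 1*(-0.9196) = -3.6776


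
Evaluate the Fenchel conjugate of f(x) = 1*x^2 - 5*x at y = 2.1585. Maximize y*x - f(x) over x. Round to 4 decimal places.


f*(y) = sup_x {y*x - a*x^2 - b*x} = sup_x {(y-b)*x - a*x^2}
FOC: (y - b) - 2a*x = 0 => x* = (y - b)/(2a)
x* = (2.1585 + 5)/(2*1) = 3.5793
f*(2.1585) = (y-b)^2/(4a) = (2.1585 + 5)^2/(4*1)
= 51.2441/4 = 12.811


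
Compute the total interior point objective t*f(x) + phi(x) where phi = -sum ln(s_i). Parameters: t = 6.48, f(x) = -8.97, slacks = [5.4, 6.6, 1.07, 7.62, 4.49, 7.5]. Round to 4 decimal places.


Step 1: Compute log-barrier.
ln values: [1.6864, 1.8871, 0.0677, 2.0308, 1.5019, 2.0149]
phi = -(1.6864 + 1.8871 + 0.0677 + 2.0308 + 1.5019 + 2.0149) = -9.1887
Step 2: Compute augmented objective.
t*f(x) = 6.48*-8.97 = -58.1256
Total = -58.1256 - 9.1887 = -67.3143


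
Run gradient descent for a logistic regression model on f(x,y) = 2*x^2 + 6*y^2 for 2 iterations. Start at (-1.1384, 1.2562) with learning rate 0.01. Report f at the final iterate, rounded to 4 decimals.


Gradient descent on f(x,y) = 2*x^2 + 6*y^2.
Starting point: (-1.1384, 1.2562), alpha = 0.01
Step 1: grad_x = 2*2*-1.1384 = -4.5536, grad_y = 2*6*1.2562 = 15.0744
  x_1 = -1.1384 - 0.01*-4.5536 = -1.0929
  y_1 = 1.2562 - 0.01*15.0744 = 1.1055
Step 2: grad_x = 2*2*-1.0929 = -4.3715, grad_y = 2*6*1.1055 = 13.2655
  x_2 = -1.0929 - 0.01*-4.3715 = -1.0491
  y_2 = 1.1055 - 0.01*13.2655 = 0.9728
f(-1.0491, 0.9728) = 2*(-1.0491)^2 + 6*0.9728^2 = 7.8795


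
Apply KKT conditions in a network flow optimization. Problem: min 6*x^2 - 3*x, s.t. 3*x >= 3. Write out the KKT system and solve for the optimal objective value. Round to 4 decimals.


Step 1: Try lambda = 0 (constraint inactive).
x_unc = 3/(2*6) = 0.25
Check: 3*0.25 = 0.75 < 3 -- violated!
Step 2: Constraint must be active: 3*x = 3
x* = 3/3 = 1.0
lambda = (2*6*1.0 - 3)/3 = 3.0
Step 3: Compute optimal value.
f(x*) = 6*1.0^2 - 3*1.0 = 3.0


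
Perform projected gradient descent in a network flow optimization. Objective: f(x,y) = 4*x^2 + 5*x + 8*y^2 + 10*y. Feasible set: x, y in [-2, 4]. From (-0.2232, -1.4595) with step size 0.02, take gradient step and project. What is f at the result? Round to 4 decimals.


Step 1: Compute gradient at (-0.2232, -1.4595).
grad_x = 2*4*-0.2232 + 5 = 3.2144
grad_y = 2*8*-1.4595 + 10 = -13.352
Step 2: Gradient step.
x_raw = -0.2232 - 0.02*3.2144 = -0.2875
y_raw = -1.4595 - 0.02*-13.352 = -1.1925
Step 3: Project onto [-2, 4].
x_proj = clip(-0.2875) = -0.2875
y_proj = clip(-1.1925) = -1.1925
Step 4: Evaluate f.
f(-0.2875, -1.1925) = -1.6558


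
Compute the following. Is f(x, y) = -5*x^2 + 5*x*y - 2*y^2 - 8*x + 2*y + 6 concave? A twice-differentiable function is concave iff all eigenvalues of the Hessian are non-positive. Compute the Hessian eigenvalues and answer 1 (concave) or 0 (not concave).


The Hessian of f(x,y) = -5*x^2 + 5*x*y - 2*y^2 - 8*x + 2*y + 6 is:
H = [[-10, 5], [5, -4]]
Trace = -10 - 4 = -14
Determinant = -10*-4 - (5)^2 = 15
Discriminant = (-14)^2 - 4*15 = 136.0
Eigenvalues: lambda_1 = -12.831, lambda_2 = -1.169
The function is concave.

1


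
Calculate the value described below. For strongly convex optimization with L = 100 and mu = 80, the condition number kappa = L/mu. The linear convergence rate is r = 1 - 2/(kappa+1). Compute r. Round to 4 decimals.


Step 1: Compute the condition number.
kappa = L/mu = 100/80 = 1.25
Step 2: Compute the convergence rate.
r = 1 - 2/(kappa + 1) = 1 - 2*mu/(L + mu) = (L - mu)/(L + mu) = 20/180 = 0.1111


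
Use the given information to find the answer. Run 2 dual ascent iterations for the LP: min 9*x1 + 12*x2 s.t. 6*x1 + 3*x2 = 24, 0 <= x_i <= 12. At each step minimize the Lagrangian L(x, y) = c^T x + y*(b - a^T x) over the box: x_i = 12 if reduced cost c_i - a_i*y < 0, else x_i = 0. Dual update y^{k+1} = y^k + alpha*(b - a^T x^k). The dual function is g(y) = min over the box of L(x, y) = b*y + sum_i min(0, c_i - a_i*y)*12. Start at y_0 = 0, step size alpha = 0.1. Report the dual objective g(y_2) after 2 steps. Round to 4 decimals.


Dual ascent for LP: min 9*x1 + 12*x2, 6*x1 + 3*x2 = 24, 0 <= x_i <= 12
Step 1: y^k = 0.0, reduced costs: (9.0, 12.0)
  x^k = (0.0, 0.0), subgradient = b - a^T x = 24.0
  y^{k+1} = 0.0 + 0.1*24.0 = 2.4
Step 2: y^k = 2.4, reduced costs: (-5.4, 4.8)
  x^k = (12.0, 0.0), subgradient = b - a^T x = -48.0
  y^{k+1} = 2.4 + 0.1*-48.0 = -2.4
Dual objective at y_2 = -2.4: reduced costs (23.4, 19.2), box minimizer x = (0.0, 0.0)
g(y_2) = b*y + (c1 - a1*y)*x1 + (c2 - a2*y)*x2 = 24*(-2.4) + 23.4*0.0 + 19.2*0.0 = -57.6 + 0.0 + 0.0 = -57.6


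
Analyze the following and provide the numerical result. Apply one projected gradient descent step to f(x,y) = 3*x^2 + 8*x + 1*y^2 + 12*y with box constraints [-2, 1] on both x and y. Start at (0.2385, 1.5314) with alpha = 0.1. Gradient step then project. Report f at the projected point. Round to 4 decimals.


Step 1: Compute gradient at (0.2385, 1.5314).
grad_x = 2*3*0.2385 + 8 = 9.431
grad_y = 2*1*1.5314 + 12 = 15.0628
Step 2: Gradient step.
x_raw = 0.2385 - 0.1*9.431 = -0.7046
y_raw = 1.5314 - 0.1*15.0628 = 0.0251
Step 3: Project onto [-2, 1].
x_proj = clip(-0.7046) = -0.7046
y_proj = clip(0.0251) = 0.0251
Step 4: Evaluate f.
f(-0.7046, 0.0251) = -3.8453


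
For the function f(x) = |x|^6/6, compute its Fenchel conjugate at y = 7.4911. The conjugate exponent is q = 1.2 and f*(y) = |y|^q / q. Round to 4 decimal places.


The conjugate exponent q satisfies 1/p + 1/q = 1.
p = 6, so q = 6/(6 - 1) = 1.2
|y|^q = 7.4911^1.2 = 11.2061
f*(7.4911) = 11.2061 / 1.2 = 9.3384


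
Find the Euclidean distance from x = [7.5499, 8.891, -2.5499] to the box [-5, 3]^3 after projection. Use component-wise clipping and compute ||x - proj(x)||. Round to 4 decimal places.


Project each component onto [-5, 3].
clip(7.5499) = 3.0, clip(8.891) = 3.0, clip(-2.5499) = -2.5499
Projection = [3.0, 3.0, -2.5499]
Squared diffs: [20.7016, 34.7039, 0.0]
Distance = sqrt(55.4055) = 7.4435


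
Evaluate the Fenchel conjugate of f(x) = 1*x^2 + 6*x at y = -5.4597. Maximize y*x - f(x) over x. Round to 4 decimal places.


f*(y) = sup_x {y*x - a*x^2 - b*x} = sup_x {(y-b)*x - a*x^2}
FOC: (y - b) - 2a*x = 0 => x* = (y - b)/(2a)
x* = (-5.4597 - 6)/(2*1) = -5.7299
f*(-5.4597) = (y-b)^2/(4a) = (-5.4597 - 6)^2/(4*1)
= 131.3247/4 = 32.8312


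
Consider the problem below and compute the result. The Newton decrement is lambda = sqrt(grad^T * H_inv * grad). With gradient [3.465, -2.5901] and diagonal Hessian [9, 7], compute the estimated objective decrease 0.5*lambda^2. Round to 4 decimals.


Step 1: H is diagonal, so H^(-1) * g = [0.385, -0.37].
Step 2: g^T H^(-1) g = sum_i g_i^2 / H_ii
  = (3.465)^2/9 + (-2.5901)^2/7
  = 1.334 + 0.9584 = 2.2924
Step 3: Objective decrease = 0.5 * g^T H^(-1) g = 1.1462


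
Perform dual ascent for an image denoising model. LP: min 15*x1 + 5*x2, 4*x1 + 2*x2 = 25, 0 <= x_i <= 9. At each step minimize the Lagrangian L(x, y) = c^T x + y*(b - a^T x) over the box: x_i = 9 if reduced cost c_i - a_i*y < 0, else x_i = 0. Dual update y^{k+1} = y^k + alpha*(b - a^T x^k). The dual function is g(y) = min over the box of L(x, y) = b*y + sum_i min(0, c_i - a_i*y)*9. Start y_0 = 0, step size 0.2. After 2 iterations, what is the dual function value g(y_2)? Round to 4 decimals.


Dual ascent for LP: min 15*x1 + 5*x2, 4*x1 + 2*x2 = 25, 0 <= x_i <= 9
Step 1: y^k = 0.0, reduced costs: (15.0, 5.0)
  x^k = (0.0, 0.0), subgradient = b - a^T x = 25.0
  y^{k+1} = 0.0 + 0.2*25.0 = 5.0
Step 2: y^k = 5.0, reduced costs: (-5.0, -5.0)
  x^k = (9.0, 9.0), subgradient = b - a^T x = -29.0
  y^{k+1} = 5.0 + 0.2*-29.0 = -0.8
Dual objective at y_2 = -0.8: reduced costs (18.2, 6.6), box minimizer x = (0.0, 0.0)
g(y_2) = b*y + (c1 - a1*y)*x1 + (c2 - a2*y)*x2 = 25*(-0.8) + 18.2*0.0 + 6.6*0.0 = -20.0 + 0.0 + 0.0 = -20.0
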